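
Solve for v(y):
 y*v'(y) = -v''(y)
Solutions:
 v(y) = C1 + C2*erf(sqrt(2)*y/2)


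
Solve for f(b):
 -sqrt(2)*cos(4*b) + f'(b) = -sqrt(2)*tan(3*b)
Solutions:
 f(b) = C1 + sqrt(2)*log(cos(3*b))/3 + sqrt(2)*sin(4*b)/4


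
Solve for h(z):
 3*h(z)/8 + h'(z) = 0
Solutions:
 h(z) = C1*exp(-3*z/8)


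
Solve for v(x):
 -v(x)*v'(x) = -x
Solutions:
 v(x) = -sqrt(C1 + x^2)
 v(x) = sqrt(C1 + x^2)


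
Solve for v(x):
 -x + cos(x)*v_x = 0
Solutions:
 v(x) = C1 + Integral(x/cos(x), x)


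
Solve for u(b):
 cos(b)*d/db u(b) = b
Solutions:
 u(b) = C1 + Integral(b/cos(b), b)


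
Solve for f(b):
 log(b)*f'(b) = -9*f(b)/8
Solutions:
 f(b) = C1*exp(-9*li(b)/8)


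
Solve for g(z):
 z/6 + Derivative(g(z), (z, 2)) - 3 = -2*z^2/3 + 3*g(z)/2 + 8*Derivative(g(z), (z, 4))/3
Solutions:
 g(z) = 4*z^2/9 + z/9 + (C1*sin(sqrt(3)*z*sin(atan(sqrt(15))/2)/2) + C2*cos(sqrt(3)*z*sin(atan(sqrt(15))/2)/2))*exp(-sqrt(3)*z*cos(atan(sqrt(15))/2)/2) + (C3*sin(sqrt(3)*z*sin(atan(sqrt(15))/2)/2) + C4*cos(sqrt(3)*z*sin(atan(sqrt(15))/2)/2))*exp(sqrt(3)*z*cos(atan(sqrt(15))/2)/2) - 38/27


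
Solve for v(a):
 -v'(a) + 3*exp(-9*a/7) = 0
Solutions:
 v(a) = C1 - 7*exp(-9*a/7)/3


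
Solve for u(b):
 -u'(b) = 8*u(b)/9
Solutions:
 u(b) = C1*exp(-8*b/9)


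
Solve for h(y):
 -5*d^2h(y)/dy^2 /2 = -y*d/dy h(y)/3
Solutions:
 h(y) = C1 + C2*erfi(sqrt(15)*y/15)


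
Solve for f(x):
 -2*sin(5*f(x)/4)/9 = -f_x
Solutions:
 -2*x/9 + 2*log(cos(5*f(x)/4) - 1)/5 - 2*log(cos(5*f(x)/4) + 1)/5 = C1


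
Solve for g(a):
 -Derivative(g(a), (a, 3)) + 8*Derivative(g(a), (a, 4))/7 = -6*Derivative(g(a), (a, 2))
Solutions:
 g(a) = C1 + C2*a + (C3*sin(sqrt(1295)*a/16) + C4*cos(sqrt(1295)*a/16))*exp(7*a/16)


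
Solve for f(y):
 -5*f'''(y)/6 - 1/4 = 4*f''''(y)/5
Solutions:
 f(y) = C1 + C2*y + C3*y^2 + C4*exp(-25*y/24) - y^3/20


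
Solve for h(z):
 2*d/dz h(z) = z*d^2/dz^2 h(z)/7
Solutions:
 h(z) = C1 + C2*z^15


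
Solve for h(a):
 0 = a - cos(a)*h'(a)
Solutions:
 h(a) = C1 + Integral(a/cos(a), a)


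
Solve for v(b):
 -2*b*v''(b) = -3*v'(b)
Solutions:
 v(b) = C1 + C2*b^(5/2)


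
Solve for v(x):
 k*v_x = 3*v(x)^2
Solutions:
 v(x) = -k/(C1*k + 3*x)


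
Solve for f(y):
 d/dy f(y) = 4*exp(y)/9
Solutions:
 f(y) = C1 + 4*exp(y)/9


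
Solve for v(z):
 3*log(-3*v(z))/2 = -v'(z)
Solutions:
 2*Integral(1/(log(-_y) + log(3)), (_y, v(z)))/3 = C1 - z


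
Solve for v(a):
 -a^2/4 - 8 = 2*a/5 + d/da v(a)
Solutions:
 v(a) = C1 - a^3/12 - a^2/5 - 8*a


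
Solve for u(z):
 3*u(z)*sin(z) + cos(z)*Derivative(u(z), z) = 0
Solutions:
 u(z) = C1*cos(z)^3


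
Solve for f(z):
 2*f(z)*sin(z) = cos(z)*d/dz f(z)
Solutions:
 f(z) = C1/cos(z)^2


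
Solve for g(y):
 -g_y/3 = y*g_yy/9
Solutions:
 g(y) = C1 + C2/y^2


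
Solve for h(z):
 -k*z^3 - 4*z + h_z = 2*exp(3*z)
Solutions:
 h(z) = C1 + k*z^4/4 + 2*z^2 + 2*exp(3*z)/3


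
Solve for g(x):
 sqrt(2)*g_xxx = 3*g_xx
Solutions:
 g(x) = C1 + C2*x + C3*exp(3*sqrt(2)*x/2)


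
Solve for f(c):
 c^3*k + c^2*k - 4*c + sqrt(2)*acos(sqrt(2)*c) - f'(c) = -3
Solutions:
 f(c) = C1 + c^4*k/4 + c^3*k/3 - 2*c^2 + 3*c + sqrt(2)*(c*acos(sqrt(2)*c) - sqrt(2)*sqrt(1 - 2*c^2)/2)


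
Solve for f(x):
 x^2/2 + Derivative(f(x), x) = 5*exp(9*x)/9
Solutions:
 f(x) = C1 - x^3/6 + 5*exp(9*x)/81


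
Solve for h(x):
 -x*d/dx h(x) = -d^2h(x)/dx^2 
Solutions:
 h(x) = C1 + C2*erfi(sqrt(2)*x/2)


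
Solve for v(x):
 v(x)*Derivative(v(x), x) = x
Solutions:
 v(x) = -sqrt(C1 + x^2)
 v(x) = sqrt(C1 + x^2)


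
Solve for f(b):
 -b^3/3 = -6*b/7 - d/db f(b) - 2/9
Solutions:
 f(b) = C1 + b^4/12 - 3*b^2/7 - 2*b/9


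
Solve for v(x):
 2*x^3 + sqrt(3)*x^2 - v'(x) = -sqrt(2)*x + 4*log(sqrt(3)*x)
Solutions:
 v(x) = C1 + x^4/2 + sqrt(3)*x^3/3 + sqrt(2)*x^2/2 - 4*x*log(x) - x*log(9) + 4*x


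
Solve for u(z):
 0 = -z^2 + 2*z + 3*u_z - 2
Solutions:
 u(z) = C1 + z^3/9 - z^2/3 + 2*z/3


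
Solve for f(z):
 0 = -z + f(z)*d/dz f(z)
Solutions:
 f(z) = -sqrt(C1 + z^2)
 f(z) = sqrt(C1 + z^2)


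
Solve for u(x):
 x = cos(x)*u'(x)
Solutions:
 u(x) = C1 + Integral(x/cos(x), x)


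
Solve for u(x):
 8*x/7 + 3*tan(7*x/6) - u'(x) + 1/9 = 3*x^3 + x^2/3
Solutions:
 u(x) = C1 - 3*x^4/4 - x^3/9 + 4*x^2/7 + x/9 - 18*log(cos(7*x/6))/7


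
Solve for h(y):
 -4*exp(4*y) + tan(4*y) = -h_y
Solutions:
 h(y) = C1 + exp(4*y) + log(cos(4*y))/4


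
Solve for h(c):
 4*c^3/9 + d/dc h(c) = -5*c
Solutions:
 h(c) = C1 - c^4/9 - 5*c^2/2


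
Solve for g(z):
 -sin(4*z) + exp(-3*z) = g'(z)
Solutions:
 g(z) = C1 + cos(4*z)/4 - exp(-3*z)/3


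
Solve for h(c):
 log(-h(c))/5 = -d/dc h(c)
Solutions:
 -li(-h(c)) = C1 - c/5


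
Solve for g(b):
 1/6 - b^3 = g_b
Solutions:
 g(b) = C1 - b^4/4 + b/6


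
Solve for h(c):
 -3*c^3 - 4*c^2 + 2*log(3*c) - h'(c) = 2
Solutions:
 h(c) = C1 - 3*c^4/4 - 4*c^3/3 + 2*c*log(c) - 4*c + 2*c*log(3)


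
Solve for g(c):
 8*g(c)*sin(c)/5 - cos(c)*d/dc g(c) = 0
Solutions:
 g(c) = C1/cos(c)^(8/5)


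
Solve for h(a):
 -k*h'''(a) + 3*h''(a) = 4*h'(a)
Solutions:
 h(a) = C1 + C2*exp(a*(3 - sqrt(9 - 16*k))/(2*k)) + C3*exp(a*(sqrt(9 - 16*k) + 3)/(2*k))


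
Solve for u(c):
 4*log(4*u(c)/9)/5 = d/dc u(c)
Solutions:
 -5*Integral(1/(log(_y) - 2*log(3) + 2*log(2)), (_y, u(c)))/4 = C1 - c


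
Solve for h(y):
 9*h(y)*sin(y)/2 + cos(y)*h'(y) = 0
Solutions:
 h(y) = C1*cos(y)^(9/2)


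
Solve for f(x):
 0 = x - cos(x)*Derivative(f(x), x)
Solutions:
 f(x) = C1 + Integral(x/cos(x), x)


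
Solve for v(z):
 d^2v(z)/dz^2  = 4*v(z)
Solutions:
 v(z) = C1*exp(-2*z) + C2*exp(2*z)


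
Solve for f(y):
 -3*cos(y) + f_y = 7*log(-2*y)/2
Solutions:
 f(y) = C1 + 7*y*log(-y)/2 - 7*y/2 + 7*y*log(2)/2 + 3*sin(y)


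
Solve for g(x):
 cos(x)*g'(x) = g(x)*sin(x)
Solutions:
 g(x) = C1/cos(x)


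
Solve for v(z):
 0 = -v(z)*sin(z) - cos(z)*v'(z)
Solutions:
 v(z) = C1*cos(z)


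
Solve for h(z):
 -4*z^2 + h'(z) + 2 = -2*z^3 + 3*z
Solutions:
 h(z) = C1 - z^4/2 + 4*z^3/3 + 3*z^2/2 - 2*z


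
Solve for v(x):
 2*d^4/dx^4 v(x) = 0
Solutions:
 v(x) = C1 + C2*x + C3*x^2 + C4*x^3


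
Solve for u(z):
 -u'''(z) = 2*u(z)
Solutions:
 u(z) = C3*exp(-2^(1/3)*z) + (C1*sin(2^(1/3)*sqrt(3)*z/2) + C2*cos(2^(1/3)*sqrt(3)*z/2))*exp(2^(1/3)*z/2)


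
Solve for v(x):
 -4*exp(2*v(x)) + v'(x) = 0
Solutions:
 v(x) = log(-sqrt(-1/(C1 + 4*x))) - log(2)/2
 v(x) = log(-1/(C1 + 4*x))/2 - log(2)/2


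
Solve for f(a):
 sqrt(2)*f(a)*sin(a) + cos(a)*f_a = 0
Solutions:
 f(a) = C1*cos(a)^(sqrt(2))


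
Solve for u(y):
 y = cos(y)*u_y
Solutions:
 u(y) = C1 + Integral(y/cos(y), y)


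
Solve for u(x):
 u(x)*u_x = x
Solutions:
 u(x) = -sqrt(C1 + x^2)
 u(x) = sqrt(C1 + x^2)


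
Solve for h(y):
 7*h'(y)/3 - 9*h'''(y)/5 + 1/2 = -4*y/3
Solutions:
 h(y) = C1 + C2*exp(-sqrt(105)*y/9) + C3*exp(sqrt(105)*y/9) - 2*y^2/7 - 3*y/14


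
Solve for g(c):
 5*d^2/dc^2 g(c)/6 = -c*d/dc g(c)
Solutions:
 g(c) = C1 + C2*erf(sqrt(15)*c/5)


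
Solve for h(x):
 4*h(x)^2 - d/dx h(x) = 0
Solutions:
 h(x) = -1/(C1 + 4*x)


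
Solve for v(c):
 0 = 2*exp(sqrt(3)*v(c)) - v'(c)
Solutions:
 v(c) = sqrt(3)*(2*log(-1/(C1 + 2*c)) - log(3))/6


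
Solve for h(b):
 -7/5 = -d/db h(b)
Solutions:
 h(b) = C1 + 7*b/5


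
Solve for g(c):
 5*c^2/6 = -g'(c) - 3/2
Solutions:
 g(c) = C1 - 5*c^3/18 - 3*c/2


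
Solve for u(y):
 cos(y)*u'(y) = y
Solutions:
 u(y) = C1 + Integral(y/cos(y), y)


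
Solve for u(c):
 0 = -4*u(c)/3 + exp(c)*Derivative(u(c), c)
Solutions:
 u(c) = C1*exp(-4*exp(-c)/3)


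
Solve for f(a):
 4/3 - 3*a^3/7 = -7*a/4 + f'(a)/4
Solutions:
 f(a) = C1 - 3*a^4/7 + 7*a^2/2 + 16*a/3


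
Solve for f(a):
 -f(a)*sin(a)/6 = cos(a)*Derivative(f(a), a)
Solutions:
 f(a) = C1*cos(a)^(1/6)


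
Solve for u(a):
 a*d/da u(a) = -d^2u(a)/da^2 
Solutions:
 u(a) = C1 + C2*erf(sqrt(2)*a/2)


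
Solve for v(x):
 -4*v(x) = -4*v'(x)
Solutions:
 v(x) = C1*exp(x)


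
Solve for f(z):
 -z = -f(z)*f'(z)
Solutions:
 f(z) = -sqrt(C1 + z^2)
 f(z) = sqrt(C1 + z^2)


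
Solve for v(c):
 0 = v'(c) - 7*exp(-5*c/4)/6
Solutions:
 v(c) = C1 - 14*exp(-5*c/4)/15


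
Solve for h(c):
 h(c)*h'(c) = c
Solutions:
 h(c) = -sqrt(C1 + c^2)
 h(c) = sqrt(C1 + c^2)


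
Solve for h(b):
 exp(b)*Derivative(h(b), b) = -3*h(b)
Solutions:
 h(b) = C1*exp(3*exp(-b))


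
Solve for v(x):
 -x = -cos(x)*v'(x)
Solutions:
 v(x) = C1 + Integral(x/cos(x), x)


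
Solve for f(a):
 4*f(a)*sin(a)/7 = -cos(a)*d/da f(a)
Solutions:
 f(a) = C1*cos(a)^(4/7)


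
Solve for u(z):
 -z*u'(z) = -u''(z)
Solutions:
 u(z) = C1 + C2*erfi(sqrt(2)*z/2)


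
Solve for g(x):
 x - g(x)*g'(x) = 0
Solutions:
 g(x) = -sqrt(C1 + x^2)
 g(x) = sqrt(C1 + x^2)


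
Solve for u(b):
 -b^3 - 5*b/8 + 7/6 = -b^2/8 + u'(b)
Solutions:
 u(b) = C1 - b^4/4 + b^3/24 - 5*b^2/16 + 7*b/6


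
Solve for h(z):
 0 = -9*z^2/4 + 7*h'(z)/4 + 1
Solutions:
 h(z) = C1 + 3*z^3/7 - 4*z/7


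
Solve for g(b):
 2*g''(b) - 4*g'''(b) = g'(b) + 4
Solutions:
 g(b) = C1 - 4*b + (C2*sin(sqrt(3)*b/4) + C3*cos(sqrt(3)*b/4))*exp(b/4)


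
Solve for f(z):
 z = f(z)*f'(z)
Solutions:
 f(z) = -sqrt(C1 + z^2)
 f(z) = sqrt(C1 + z^2)


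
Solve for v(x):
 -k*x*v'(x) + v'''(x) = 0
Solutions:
 v(x) = C1 + Integral(C2*airyai(k^(1/3)*x) + C3*airybi(k^(1/3)*x), x)


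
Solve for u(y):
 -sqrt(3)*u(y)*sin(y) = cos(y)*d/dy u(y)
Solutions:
 u(y) = C1*cos(y)^(sqrt(3))


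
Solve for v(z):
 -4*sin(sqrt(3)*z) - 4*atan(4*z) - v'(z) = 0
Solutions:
 v(z) = C1 - 4*z*atan(4*z) + log(16*z^2 + 1)/2 + 4*sqrt(3)*cos(sqrt(3)*z)/3


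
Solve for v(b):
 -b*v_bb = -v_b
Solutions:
 v(b) = C1 + C2*b^2


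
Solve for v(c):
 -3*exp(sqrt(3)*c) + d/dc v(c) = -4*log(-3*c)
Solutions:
 v(c) = C1 - 4*c*log(-c) + 4*c*(1 - log(3)) + sqrt(3)*exp(sqrt(3)*c)


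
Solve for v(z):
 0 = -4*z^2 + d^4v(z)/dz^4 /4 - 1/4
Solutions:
 v(z) = C1 + C2*z + C3*z^2 + C4*z^3 + 2*z^6/45 + z^4/24


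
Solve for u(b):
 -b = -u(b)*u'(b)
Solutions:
 u(b) = -sqrt(C1 + b^2)
 u(b) = sqrt(C1 + b^2)


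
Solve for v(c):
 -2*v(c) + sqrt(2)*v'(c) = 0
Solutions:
 v(c) = C1*exp(sqrt(2)*c)


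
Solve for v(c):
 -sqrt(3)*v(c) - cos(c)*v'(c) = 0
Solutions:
 v(c) = C1*(sin(c) - 1)^(sqrt(3)/2)/(sin(c) + 1)^(sqrt(3)/2)


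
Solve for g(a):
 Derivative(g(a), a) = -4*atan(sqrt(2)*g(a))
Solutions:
 Integral(1/atan(sqrt(2)*_y), (_y, g(a))) = C1 - 4*a


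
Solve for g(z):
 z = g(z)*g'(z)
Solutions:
 g(z) = -sqrt(C1 + z^2)
 g(z) = sqrt(C1 + z^2)


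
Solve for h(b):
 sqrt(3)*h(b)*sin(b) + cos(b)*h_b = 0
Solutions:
 h(b) = C1*cos(b)^(sqrt(3))


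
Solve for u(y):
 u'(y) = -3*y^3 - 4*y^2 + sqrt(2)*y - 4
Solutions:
 u(y) = C1 - 3*y^4/4 - 4*y^3/3 + sqrt(2)*y^2/2 - 4*y


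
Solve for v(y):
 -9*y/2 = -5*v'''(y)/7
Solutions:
 v(y) = C1 + C2*y + C3*y^2 + 21*y^4/80


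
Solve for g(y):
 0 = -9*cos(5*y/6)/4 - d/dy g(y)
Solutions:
 g(y) = C1 - 27*sin(5*y/6)/10


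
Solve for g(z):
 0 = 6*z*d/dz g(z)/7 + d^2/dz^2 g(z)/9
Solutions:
 g(z) = C1 + C2*erf(3*sqrt(21)*z/7)


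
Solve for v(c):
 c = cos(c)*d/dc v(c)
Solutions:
 v(c) = C1 + Integral(c/cos(c), c)


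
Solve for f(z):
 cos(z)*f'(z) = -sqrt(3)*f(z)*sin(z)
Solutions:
 f(z) = C1*cos(z)^(sqrt(3))


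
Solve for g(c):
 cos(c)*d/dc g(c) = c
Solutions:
 g(c) = C1 + Integral(c/cos(c), c)


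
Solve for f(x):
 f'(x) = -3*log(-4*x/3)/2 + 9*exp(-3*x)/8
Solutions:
 f(x) = C1 - 3*x*log(-x)/2 + x*(-3*log(2) + 3/2 + 3*log(3)/2) - 3*exp(-3*x)/8


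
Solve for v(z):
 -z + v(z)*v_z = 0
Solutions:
 v(z) = -sqrt(C1 + z^2)
 v(z) = sqrt(C1 + z^2)


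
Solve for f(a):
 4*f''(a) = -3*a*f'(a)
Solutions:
 f(a) = C1 + C2*erf(sqrt(6)*a/4)


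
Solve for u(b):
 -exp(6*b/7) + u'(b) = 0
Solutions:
 u(b) = C1 + 7*exp(6*b/7)/6


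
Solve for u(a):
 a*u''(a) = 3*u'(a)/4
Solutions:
 u(a) = C1 + C2*a^(7/4)


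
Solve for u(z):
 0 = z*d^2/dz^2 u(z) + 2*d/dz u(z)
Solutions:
 u(z) = C1 + C2/z


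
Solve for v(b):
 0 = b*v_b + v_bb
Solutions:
 v(b) = C1 + C2*erf(sqrt(2)*b/2)


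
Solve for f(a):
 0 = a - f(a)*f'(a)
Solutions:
 f(a) = -sqrt(C1 + a^2)
 f(a) = sqrt(C1 + a^2)


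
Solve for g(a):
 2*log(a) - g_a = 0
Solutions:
 g(a) = C1 + 2*a*log(a) - 2*a


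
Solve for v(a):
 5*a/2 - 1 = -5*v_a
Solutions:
 v(a) = C1 - a^2/4 + a/5


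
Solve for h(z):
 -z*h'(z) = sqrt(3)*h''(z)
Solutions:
 h(z) = C1 + C2*erf(sqrt(2)*3^(3/4)*z/6)


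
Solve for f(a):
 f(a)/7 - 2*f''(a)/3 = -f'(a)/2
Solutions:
 f(a) = C1*exp(a*(21 - sqrt(1113))/56) + C2*exp(a*(21 + sqrt(1113))/56)


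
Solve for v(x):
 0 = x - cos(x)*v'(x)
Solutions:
 v(x) = C1 + Integral(x/cos(x), x)


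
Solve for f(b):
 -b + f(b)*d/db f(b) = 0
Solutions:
 f(b) = -sqrt(C1 + b^2)
 f(b) = sqrt(C1 + b^2)


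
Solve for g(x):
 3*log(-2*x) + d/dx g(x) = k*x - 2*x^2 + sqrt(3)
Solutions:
 g(x) = C1 + k*x^2/2 - 2*x^3/3 - 3*x*log(-x) + x*(-3*log(2) + sqrt(3) + 3)


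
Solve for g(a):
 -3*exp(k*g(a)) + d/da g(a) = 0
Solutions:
 g(a) = Piecewise((log(-1/(C1*k + 3*a*k))/k, Ne(k, 0)), (nan, True))
 g(a) = Piecewise((C1 + 3*a, Eq(k, 0)), (nan, True))


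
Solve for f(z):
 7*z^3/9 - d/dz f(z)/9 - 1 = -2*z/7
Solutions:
 f(z) = C1 + 7*z^4/4 + 9*z^2/7 - 9*z


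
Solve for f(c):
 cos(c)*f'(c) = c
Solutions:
 f(c) = C1 + Integral(c/cos(c), c)


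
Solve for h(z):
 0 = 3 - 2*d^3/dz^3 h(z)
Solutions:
 h(z) = C1 + C2*z + C3*z^2 + z^3/4


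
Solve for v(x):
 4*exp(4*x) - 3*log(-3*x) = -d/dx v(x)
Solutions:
 v(x) = C1 + 3*x*log(-x) + 3*x*(-1 + log(3)) - exp(4*x)


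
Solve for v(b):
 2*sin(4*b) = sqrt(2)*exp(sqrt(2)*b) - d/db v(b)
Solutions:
 v(b) = C1 + exp(sqrt(2)*b) + cos(4*b)/2


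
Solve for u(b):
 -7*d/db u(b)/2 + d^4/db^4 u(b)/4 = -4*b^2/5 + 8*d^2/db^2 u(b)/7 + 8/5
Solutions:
 u(b) = C1 + C2*exp(-b*(32/(sqrt(8841441)/441 + 7)^(1/3) + 21*(sqrt(8841441)/441 + 7)^(1/3))/42)*sin(sqrt(3)*b*(-21*(sqrt(8841441)/441 + 7)^(1/3) + 32/(sqrt(8841441)/441 + 7)^(1/3))/42) + C3*exp(-b*(32/(sqrt(8841441)/441 + 7)^(1/3) + 21*(sqrt(8841441)/441 + 7)^(1/3))/42)*cos(sqrt(3)*b*(-21*(sqrt(8841441)/441 + 7)^(1/3) + 32/(sqrt(8841441)/441 + 7)^(1/3))/42) + C4*exp(b*(32/(21*(sqrt(8841441)/441 + 7)^(1/3)) + (sqrt(8841441)/441 + 7)^(1/3))) + 8*b^3/105 - 128*b^2/1715 - 6864*b/16807


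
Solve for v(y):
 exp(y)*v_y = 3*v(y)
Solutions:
 v(y) = C1*exp(-3*exp(-y))


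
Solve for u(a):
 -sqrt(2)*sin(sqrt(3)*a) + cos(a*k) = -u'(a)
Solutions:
 u(a) = C1 - sqrt(6)*cos(sqrt(3)*a)/3 - sin(a*k)/k


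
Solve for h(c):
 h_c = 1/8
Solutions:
 h(c) = C1 + c/8


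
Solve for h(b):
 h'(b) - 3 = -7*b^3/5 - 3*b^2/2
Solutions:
 h(b) = C1 - 7*b^4/20 - b^3/2 + 3*b


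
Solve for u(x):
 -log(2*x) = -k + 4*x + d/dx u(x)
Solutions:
 u(x) = C1 + k*x - 2*x^2 - x*log(x) - x*log(2) + x


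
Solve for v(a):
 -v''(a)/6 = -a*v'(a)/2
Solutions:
 v(a) = C1 + C2*erfi(sqrt(6)*a/2)


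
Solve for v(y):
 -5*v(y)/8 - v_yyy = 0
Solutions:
 v(y) = C3*exp(-5^(1/3)*y/2) + (C1*sin(sqrt(3)*5^(1/3)*y/4) + C2*cos(sqrt(3)*5^(1/3)*y/4))*exp(5^(1/3)*y/4)


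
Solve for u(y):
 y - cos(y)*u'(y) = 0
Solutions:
 u(y) = C1 + Integral(y/cos(y), y)


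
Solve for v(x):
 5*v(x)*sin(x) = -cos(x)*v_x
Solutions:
 v(x) = C1*cos(x)^5


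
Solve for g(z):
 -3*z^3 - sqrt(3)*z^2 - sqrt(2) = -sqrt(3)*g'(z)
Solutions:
 g(z) = C1 + sqrt(3)*z^4/4 + z^3/3 + sqrt(6)*z/3


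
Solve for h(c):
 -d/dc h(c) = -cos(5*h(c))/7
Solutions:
 -c/7 - log(sin(5*h(c)) - 1)/10 + log(sin(5*h(c)) + 1)/10 = C1


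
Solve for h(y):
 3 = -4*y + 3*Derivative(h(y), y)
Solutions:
 h(y) = C1 + 2*y^2/3 + y


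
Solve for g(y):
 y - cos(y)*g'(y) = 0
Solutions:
 g(y) = C1 + Integral(y/cos(y), y)


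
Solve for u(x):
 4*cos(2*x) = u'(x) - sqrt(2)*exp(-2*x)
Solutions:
 u(x) = C1 + 2*sin(2*x) - sqrt(2)*exp(-2*x)/2


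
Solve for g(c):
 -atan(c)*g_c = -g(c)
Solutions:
 g(c) = C1*exp(Integral(1/atan(c), c))


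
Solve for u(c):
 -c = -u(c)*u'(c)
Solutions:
 u(c) = -sqrt(C1 + c^2)
 u(c) = sqrt(C1 + c^2)


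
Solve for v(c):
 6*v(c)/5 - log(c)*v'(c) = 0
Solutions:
 v(c) = C1*exp(6*li(c)/5)


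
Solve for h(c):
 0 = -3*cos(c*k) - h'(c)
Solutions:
 h(c) = C1 - 3*sin(c*k)/k


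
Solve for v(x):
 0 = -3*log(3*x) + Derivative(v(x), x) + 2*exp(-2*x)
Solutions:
 v(x) = C1 + 3*x*log(x) + 3*x*(-1 + log(3)) + exp(-2*x)


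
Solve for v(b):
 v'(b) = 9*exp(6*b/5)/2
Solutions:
 v(b) = C1 + 15*exp(6*b/5)/4


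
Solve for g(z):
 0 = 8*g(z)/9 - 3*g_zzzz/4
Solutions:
 g(z) = C1*exp(-2*6^(1/4)*z/3) + C2*exp(2*6^(1/4)*z/3) + C3*sin(2*6^(1/4)*z/3) + C4*cos(2*6^(1/4)*z/3)


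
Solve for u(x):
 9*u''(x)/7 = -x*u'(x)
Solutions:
 u(x) = C1 + C2*erf(sqrt(14)*x/6)


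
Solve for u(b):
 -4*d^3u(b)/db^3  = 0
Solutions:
 u(b) = C1 + C2*b + C3*b^2


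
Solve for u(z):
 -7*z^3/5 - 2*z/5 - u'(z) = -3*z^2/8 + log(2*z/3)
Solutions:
 u(z) = C1 - 7*z^4/20 + z^3/8 - z^2/5 - z*log(z) + z*log(3/2) + z


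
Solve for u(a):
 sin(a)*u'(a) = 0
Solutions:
 u(a) = C1


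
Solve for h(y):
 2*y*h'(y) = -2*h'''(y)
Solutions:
 h(y) = C1 + Integral(C2*airyai(-y) + C3*airybi(-y), y)


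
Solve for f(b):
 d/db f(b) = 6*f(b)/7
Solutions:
 f(b) = C1*exp(6*b/7)


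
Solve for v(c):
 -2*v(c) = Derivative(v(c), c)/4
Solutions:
 v(c) = C1*exp(-8*c)


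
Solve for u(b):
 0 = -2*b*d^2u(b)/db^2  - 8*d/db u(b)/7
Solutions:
 u(b) = C1 + C2*b^(3/7)


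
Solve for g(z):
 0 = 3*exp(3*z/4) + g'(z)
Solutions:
 g(z) = C1 - 4*exp(3*z/4)


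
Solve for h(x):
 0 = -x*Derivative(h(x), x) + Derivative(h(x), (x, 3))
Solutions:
 h(x) = C1 + Integral(C2*airyai(x) + C3*airybi(x), x)


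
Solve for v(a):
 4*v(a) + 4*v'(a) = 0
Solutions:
 v(a) = C1*exp(-a)


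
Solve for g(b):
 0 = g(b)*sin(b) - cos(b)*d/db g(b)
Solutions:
 g(b) = C1/cos(b)


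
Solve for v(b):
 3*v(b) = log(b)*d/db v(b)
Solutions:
 v(b) = C1*exp(3*li(b))


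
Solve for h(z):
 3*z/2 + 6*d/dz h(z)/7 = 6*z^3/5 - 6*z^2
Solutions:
 h(z) = C1 + 7*z^4/20 - 7*z^3/3 - 7*z^2/8


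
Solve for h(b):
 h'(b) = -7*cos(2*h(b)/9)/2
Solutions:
 7*b/2 - 9*log(sin(2*h(b)/9) - 1)/4 + 9*log(sin(2*h(b)/9) + 1)/4 = C1


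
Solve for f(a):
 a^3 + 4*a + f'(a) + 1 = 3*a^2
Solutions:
 f(a) = C1 - a^4/4 + a^3 - 2*a^2 - a


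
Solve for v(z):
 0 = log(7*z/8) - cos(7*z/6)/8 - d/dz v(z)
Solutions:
 v(z) = C1 + z*log(z) - 3*z*log(2) - z + z*log(7) - 3*sin(7*z/6)/28


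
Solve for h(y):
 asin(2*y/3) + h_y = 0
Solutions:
 h(y) = C1 - y*asin(2*y/3) - sqrt(9 - 4*y^2)/2


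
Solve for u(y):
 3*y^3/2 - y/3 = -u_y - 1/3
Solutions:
 u(y) = C1 - 3*y^4/8 + y^2/6 - y/3


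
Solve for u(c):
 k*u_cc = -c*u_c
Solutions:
 u(c) = C1 + C2*sqrt(k)*erf(sqrt(2)*c*sqrt(1/k)/2)


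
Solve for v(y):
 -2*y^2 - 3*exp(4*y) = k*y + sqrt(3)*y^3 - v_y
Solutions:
 v(y) = C1 + k*y^2/2 + sqrt(3)*y^4/4 + 2*y^3/3 + 3*exp(4*y)/4


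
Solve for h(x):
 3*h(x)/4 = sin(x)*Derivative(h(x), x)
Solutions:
 h(x) = C1*(cos(x) - 1)^(3/8)/(cos(x) + 1)^(3/8)


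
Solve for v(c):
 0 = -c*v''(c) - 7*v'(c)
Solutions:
 v(c) = C1 + C2/c^6


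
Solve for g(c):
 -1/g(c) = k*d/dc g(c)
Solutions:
 g(c) = -sqrt(C1 - 2*c/k)
 g(c) = sqrt(C1 - 2*c/k)


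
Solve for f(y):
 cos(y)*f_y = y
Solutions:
 f(y) = C1 + Integral(y/cos(y), y)


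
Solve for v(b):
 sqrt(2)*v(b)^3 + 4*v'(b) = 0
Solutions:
 v(b) = -sqrt(2)*sqrt(-1/(C1 - sqrt(2)*b))
 v(b) = sqrt(2)*sqrt(-1/(C1 - sqrt(2)*b))


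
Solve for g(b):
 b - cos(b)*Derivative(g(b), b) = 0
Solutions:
 g(b) = C1 + Integral(b/cos(b), b)


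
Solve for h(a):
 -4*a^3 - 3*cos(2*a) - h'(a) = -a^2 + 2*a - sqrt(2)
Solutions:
 h(a) = C1 - a^4 + a^3/3 - a^2 + sqrt(2)*a - 3*sin(2*a)/2


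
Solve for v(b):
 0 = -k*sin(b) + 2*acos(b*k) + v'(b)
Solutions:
 v(b) = C1 - k*cos(b) - 2*Piecewise((b*acos(b*k) - sqrt(-b^2*k^2 + 1)/k, Ne(k, 0)), (pi*b/2, True))


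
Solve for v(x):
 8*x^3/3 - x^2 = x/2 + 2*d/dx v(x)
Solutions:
 v(x) = C1 + x^4/3 - x^3/6 - x^2/8


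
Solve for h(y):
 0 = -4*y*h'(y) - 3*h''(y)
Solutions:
 h(y) = C1 + C2*erf(sqrt(6)*y/3)


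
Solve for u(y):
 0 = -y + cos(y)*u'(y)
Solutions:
 u(y) = C1 + Integral(y/cos(y), y)


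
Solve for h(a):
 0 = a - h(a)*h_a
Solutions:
 h(a) = -sqrt(C1 + a^2)
 h(a) = sqrt(C1 + a^2)


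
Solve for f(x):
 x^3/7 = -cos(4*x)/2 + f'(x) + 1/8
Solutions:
 f(x) = C1 + x^4/28 - x/8 + sin(4*x)/8


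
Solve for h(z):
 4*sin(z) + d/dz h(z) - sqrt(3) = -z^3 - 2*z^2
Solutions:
 h(z) = C1 - z^4/4 - 2*z^3/3 + sqrt(3)*z + 4*cos(z)


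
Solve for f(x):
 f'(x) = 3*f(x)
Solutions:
 f(x) = C1*exp(3*x)


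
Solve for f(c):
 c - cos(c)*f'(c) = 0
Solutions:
 f(c) = C1 + Integral(c/cos(c), c)


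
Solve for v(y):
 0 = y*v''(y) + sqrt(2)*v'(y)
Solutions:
 v(y) = C1 + C2*y^(1 - sqrt(2))


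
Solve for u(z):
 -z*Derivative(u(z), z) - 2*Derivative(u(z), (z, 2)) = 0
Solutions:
 u(z) = C1 + C2*erf(z/2)


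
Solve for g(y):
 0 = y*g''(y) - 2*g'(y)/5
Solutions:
 g(y) = C1 + C2*y^(7/5)


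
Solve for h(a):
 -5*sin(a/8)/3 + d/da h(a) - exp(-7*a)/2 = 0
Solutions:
 h(a) = C1 - 40*cos(a/8)/3 - exp(-7*a)/14


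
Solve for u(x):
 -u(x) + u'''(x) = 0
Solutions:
 u(x) = C3*exp(x) + (C1*sin(sqrt(3)*x/2) + C2*cos(sqrt(3)*x/2))*exp(-x/2)


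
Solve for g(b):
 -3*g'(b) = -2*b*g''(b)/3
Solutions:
 g(b) = C1 + C2*b^(11/2)


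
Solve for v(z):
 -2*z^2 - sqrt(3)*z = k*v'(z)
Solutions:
 v(z) = C1 - 2*z^3/(3*k) - sqrt(3)*z^2/(2*k)


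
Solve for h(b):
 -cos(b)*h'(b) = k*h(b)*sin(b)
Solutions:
 h(b) = C1*exp(k*log(cos(b)))


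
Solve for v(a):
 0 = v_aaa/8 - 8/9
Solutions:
 v(a) = C1 + C2*a + C3*a^2 + 32*a^3/27


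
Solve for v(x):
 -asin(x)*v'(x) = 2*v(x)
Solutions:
 v(x) = C1*exp(-2*Integral(1/asin(x), x))


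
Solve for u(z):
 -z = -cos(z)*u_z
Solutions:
 u(z) = C1 + Integral(z/cos(z), z)


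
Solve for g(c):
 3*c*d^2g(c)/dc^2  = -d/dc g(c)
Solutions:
 g(c) = C1 + C2*c^(2/3)


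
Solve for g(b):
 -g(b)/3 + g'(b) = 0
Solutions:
 g(b) = C1*exp(b/3)


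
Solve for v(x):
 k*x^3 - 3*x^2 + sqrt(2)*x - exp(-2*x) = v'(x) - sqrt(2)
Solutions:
 v(x) = C1 + k*x^4/4 - x^3 + sqrt(2)*x^2/2 + sqrt(2)*x + exp(-2*x)/2


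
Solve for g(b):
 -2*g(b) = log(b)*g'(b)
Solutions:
 g(b) = C1*exp(-2*li(b))


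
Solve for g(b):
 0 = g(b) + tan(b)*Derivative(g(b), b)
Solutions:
 g(b) = C1/sin(b)


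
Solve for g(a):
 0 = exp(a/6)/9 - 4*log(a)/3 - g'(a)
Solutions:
 g(a) = C1 - 4*a*log(a)/3 + 4*a/3 + 2*exp(a/6)/3


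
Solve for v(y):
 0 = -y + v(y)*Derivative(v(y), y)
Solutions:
 v(y) = -sqrt(C1 + y^2)
 v(y) = sqrt(C1 + y^2)


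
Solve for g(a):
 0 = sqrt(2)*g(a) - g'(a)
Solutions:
 g(a) = C1*exp(sqrt(2)*a)


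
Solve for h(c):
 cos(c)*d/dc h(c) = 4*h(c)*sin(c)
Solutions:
 h(c) = C1/cos(c)^4


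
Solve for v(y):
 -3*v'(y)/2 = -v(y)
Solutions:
 v(y) = C1*exp(2*y/3)


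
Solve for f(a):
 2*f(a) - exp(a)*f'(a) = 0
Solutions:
 f(a) = C1*exp(-2*exp(-a))


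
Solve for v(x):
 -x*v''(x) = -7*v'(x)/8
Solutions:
 v(x) = C1 + C2*x^(15/8)


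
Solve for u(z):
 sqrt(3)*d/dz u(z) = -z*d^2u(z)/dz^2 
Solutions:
 u(z) = C1 + C2*z^(1 - sqrt(3))


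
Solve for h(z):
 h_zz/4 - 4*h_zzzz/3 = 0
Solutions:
 h(z) = C1 + C2*z + C3*exp(-sqrt(3)*z/4) + C4*exp(sqrt(3)*z/4)


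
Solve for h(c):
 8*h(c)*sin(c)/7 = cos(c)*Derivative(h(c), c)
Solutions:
 h(c) = C1/cos(c)^(8/7)


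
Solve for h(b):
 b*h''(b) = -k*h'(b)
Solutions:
 h(b) = C1 + b^(1 - re(k))*(C2*sin(log(b)*Abs(im(k))) + C3*cos(log(b)*im(k)))


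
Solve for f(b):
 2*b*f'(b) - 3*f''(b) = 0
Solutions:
 f(b) = C1 + C2*erfi(sqrt(3)*b/3)


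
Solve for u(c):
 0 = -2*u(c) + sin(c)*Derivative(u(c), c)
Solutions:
 u(c) = C1*(cos(c) - 1)/(cos(c) + 1)


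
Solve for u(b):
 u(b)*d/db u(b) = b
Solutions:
 u(b) = -sqrt(C1 + b^2)
 u(b) = sqrt(C1 + b^2)


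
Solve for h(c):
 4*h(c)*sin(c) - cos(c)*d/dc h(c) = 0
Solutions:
 h(c) = C1/cos(c)^4


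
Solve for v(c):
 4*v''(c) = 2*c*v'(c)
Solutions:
 v(c) = C1 + C2*erfi(c/2)


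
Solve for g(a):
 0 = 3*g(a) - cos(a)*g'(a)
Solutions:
 g(a) = C1*(sin(a) + 1)^(3/2)/(sin(a) - 1)^(3/2)


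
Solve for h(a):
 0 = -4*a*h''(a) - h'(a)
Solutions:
 h(a) = C1 + C2*a^(3/4)


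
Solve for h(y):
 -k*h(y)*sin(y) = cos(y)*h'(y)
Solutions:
 h(y) = C1*exp(k*log(cos(y)))


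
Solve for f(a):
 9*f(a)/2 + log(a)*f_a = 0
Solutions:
 f(a) = C1*exp(-9*li(a)/2)


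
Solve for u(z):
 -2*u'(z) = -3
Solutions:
 u(z) = C1 + 3*z/2


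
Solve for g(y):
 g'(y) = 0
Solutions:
 g(y) = C1


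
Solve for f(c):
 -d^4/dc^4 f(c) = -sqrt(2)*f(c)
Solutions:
 f(c) = C1*exp(-2^(1/8)*c) + C2*exp(2^(1/8)*c) + C3*sin(2^(1/8)*c) + C4*cos(2^(1/8)*c)


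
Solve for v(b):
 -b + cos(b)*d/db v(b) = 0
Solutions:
 v(b) = C1 + Integral(b/cos(b), b)


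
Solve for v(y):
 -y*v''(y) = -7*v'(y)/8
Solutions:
 v(y) = C1 + C2*y^(15/8)


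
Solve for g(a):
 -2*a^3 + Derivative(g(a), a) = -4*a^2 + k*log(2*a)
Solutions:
 g(a) = C1 + a^4/2 - 4*a^3/3 + a*k*log(a) - a*k + a*k*log(2)


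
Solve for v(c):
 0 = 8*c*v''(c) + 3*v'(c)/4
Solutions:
 v(c) = C1 + C2*c^(29/32)


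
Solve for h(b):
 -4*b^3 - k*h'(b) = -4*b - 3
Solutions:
 h(b) = C1 - b^4/k + 2*b^2/k + 3*b/k


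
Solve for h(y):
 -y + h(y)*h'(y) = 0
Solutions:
 h(y) = -sqrt(C1 + y^2)
 h(y) = sqrt(C1 + y^2)


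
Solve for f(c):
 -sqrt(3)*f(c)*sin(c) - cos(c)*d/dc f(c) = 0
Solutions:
 f(c) = C1*cos(c)^(sqrt(3))


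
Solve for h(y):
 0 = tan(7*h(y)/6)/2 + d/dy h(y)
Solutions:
 h(y) = -6*asin(C1*exp(-7*y/12))/7 + 6*pi/7
 h(y) = 6*asin(C1*exp(-7*y/12))/7


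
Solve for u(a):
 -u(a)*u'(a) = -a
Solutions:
 u(a) = -sqrt(C1 + a^2)
 u(a) = sqrt(C1 + a^2)


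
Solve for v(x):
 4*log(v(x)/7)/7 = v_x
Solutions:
 7*Integral(1/(-log(_y) + log(7)), (_y, v(x)))/4 = C1 - x


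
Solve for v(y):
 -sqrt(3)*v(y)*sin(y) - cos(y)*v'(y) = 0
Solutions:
 v(y) = C1*cos(y)^(sqrt(3))


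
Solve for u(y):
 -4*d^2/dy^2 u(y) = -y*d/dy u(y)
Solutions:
 u(y) = C1 + C2*erfi(sqrt(2)*y/4)


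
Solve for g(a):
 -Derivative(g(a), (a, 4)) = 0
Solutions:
 g(a) = C1 + C2*a + C3*a^2 + C4*a^3


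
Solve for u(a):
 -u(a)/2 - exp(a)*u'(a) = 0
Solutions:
 u(a) = C1*exp(exp(-a)/2)


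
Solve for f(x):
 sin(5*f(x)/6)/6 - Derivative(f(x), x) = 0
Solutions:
 -x/6 + 3*log(cos(5*f(x)/6) - 1)/5 - 3*log(cos(5*f(x)/6) + 1)/5 = C1


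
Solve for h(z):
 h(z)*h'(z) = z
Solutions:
 h(z) = -sqrt(C1 + z^2)
 h(z) = sqrt(C1 + z^2)


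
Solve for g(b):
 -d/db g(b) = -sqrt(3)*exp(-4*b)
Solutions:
 g(b) = C1 - sqrt(3)*exp(-4*b)/4


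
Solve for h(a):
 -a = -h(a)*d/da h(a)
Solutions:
 h(a) = -sqrt(C1 + a^2)
 h(a) = sqrt(C1 + a^2)


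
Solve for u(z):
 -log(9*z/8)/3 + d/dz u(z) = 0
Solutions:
 u(z) = C1 + z*log(z)/3 - z*log(2) - z/3 + 2*z*log(3)/3


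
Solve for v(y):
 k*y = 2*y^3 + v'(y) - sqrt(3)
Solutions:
 v(y) = C1 + k*y^2/2 - y^4/2 + sqrt(3)*y


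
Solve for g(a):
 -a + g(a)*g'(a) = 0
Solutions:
 g(a) = -sqrt(C1 + a^2)
 g(a) = sqrt(C1 + a^2)


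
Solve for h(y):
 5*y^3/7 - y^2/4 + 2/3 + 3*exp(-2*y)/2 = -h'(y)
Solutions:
 h(y) = C1 - 5*y^4/28 + y^3/12 - 2*y/3 + 3*exp(-2*y)/4


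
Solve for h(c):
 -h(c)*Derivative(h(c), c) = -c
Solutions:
 h(c) = -sqrt(C1 + c^2)
 h(c) = sqrt(C1 + c^2)


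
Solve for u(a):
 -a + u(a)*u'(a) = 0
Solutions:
 u(a) = -sqrt(C1 + a^2)
 u(a) = sqrt(C1 + a^2)


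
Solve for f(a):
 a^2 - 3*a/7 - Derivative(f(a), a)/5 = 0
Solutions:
 f(a) = C1 + 5*a^3/3 - 15*a^2/14


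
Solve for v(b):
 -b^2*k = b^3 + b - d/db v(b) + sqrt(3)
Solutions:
 v(b) = C1 + b^4/4 + b^3*k/3 + b^2/2 + sqrt(3)*b


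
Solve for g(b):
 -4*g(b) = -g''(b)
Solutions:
 g(b) = C1*exp(-2*b) + C2*exp(2*b)


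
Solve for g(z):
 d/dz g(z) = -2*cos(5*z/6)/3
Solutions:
 g(z) = C1 - 4*sin(5*z/6)/5


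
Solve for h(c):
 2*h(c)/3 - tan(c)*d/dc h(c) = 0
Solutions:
 h(c) = C1*sin(c)^(2/3)


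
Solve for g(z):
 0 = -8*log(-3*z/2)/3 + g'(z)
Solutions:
 g(z) = C1 + 8*z*log(-z)/3 + 8*z*(-1 - log(2) + log(3))/3


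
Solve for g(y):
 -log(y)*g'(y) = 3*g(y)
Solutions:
 g(y) = C1*exp(-3*li(y))


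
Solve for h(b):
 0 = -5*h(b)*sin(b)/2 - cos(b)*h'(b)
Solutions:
 h(b) = C1*cos(b)^(5/2)


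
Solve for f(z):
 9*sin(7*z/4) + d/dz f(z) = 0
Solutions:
 f(z) = C1 + 36*cos(7*z/4)/7


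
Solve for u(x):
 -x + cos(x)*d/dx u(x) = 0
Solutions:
 u(x) = C1 + Integral(x/cos(x), x)


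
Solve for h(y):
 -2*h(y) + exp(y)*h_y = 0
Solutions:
 h(y) = C1*exp(-2*exp(-y))


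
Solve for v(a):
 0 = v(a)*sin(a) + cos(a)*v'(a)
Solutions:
 v(a) = C1*cos(a)


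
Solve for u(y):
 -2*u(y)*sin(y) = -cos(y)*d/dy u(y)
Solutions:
 u(y) = C1/cos(y)^2


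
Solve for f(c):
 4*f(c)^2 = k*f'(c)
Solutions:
 f(c) = -k/(C1*k + 4*c)


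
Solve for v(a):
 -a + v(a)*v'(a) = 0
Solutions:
 v(a) = -sqrt(C1 + a^2)
 v(a) = sqrt(C1 + a^2)


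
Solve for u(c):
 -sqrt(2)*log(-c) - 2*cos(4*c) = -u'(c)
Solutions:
 u(c) = C1 + sqrt(2)*c*(log(-c) - 1) + sin(4*c)/2


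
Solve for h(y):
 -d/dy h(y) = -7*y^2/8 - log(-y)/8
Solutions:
 h(y) = C1 + 7*y^3/24 + y*log(-y)/8 - y/8


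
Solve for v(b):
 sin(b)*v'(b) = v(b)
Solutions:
 v(b) = C1*sqrt(cos(b) - 1)/sqrt(cos(b) + 1)


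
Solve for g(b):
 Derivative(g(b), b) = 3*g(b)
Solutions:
 g(b) = C1*exp(3*b)


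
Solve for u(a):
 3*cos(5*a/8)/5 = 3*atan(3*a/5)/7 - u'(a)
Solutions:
 u(a) = C1 + 3*a*atan(3*a/5)/7 - 5*log(9*a^2 + 25)/14 - 24*sin(5*a/8)/25


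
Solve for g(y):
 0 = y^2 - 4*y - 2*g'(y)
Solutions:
 g(y) = C1 + y^3/6 - y^2


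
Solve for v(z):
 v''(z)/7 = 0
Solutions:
 v(z) = C1 + C2*z


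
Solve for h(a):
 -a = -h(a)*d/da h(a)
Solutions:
 h(a) = -sqrt(C1 + a^2)
 h(a) = sqrt(C1 + a^2)


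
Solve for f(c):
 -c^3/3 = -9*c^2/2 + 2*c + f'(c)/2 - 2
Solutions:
 f(c) = C1 - c^4/6 + 3*c^3 - 2*c^2 + 4*c


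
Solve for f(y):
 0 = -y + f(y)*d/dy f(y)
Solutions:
 f(y) = -sqrt(C1 + y^2)
 f(y) = sqrt(C1 + y^2)


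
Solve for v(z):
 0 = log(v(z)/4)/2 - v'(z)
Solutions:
 2*Integral(1/(-log(_y) + 2*log(2)), (_y, v(z))) = C1 - z


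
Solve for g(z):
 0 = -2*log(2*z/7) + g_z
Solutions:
 g(z) = C1 + 2*z*log(z) + z*log(4/49) - 2*z


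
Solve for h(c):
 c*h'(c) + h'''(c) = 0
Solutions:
 h(c) = C1 + Integral(C2*airyai(-c) + C3*airybi(-c), c)


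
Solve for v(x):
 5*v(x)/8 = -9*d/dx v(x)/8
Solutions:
 v(x) = C1*exp(-5*x/9)


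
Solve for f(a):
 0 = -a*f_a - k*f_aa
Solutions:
 f(a) = C1 + C2*sqrt(k)*erf(sqrt(2)*a*sqrt(1/k)/2)


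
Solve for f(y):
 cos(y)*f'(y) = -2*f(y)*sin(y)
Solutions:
 f(y) = C1*cos(y)^2


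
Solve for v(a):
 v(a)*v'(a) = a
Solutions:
 v(a) = -sqrt(C1 + a^2)
 v(a) = sqrt(C1 + a^2)


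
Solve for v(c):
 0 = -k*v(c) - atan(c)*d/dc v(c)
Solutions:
 v(c) = C1*exp(-k*Integral(1/atan(c), c))


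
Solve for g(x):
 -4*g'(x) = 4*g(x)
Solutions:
 g(x) = C1*exp(-x)


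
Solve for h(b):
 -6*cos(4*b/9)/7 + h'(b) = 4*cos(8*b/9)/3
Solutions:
 h(b) = C1 + 27*sin(4*b/9)/14 + 3*sin(8*b/9)/2


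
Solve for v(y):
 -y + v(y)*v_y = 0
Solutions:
 v(y) = -sqrt(C1 + y^2)
 v(y) = sqrt(C1 + y^2)


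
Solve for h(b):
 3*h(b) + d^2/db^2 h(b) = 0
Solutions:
 h(b) = C1*sin(sqrt(3)*b) + C2*cos(sqrt(3)*b)


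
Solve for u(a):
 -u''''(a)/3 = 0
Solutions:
 u(a) = C1 + C2*a + C3*a^2 + C4*a^3


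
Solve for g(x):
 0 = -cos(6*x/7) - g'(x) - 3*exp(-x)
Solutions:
 g(x) = C1 - 7*sin(6*x/7)/6 + 3*exp(-x)


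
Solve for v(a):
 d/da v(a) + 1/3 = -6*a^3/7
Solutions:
 v(a) = C1 - 3*a^4/14 - a/3


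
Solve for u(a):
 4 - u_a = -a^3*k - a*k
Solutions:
 u(a) = C1 + a^4*k/4 + a^2*k/2 + 4*a


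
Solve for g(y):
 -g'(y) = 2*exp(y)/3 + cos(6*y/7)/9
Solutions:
 g(y) = C1 - 2*exp(y)/3 - 7*sin(6*y/7)/54


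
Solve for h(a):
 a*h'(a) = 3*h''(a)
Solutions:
 h(a) = C1 + C2*erfi(sqrt(6)*a/6)


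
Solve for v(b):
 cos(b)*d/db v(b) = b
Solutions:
 v(b) = C1 + Integral(b/cos(b), b)


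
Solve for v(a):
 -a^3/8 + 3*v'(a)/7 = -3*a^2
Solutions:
 v(a) = C1 + 7*a^4/96 - 7*a^3/3


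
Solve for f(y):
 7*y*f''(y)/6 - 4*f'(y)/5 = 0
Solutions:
 f(y) = C1 + C2*y^(59/35)


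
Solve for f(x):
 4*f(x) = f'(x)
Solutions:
 f(x) = C1*exp(4*x)


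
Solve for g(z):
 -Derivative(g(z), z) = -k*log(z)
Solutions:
 g(z) = C1 + k*z*log(z) - k*z


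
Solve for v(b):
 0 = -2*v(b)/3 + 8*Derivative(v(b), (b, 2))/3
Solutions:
 v(b) = C1*exp(-b/2) + C2*exp(b/2)


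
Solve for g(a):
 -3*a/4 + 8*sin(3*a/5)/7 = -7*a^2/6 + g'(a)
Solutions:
 g(a) = C1 + 7*a^3/18 - 3*a^2/8 - 40*cos(3*a/5)/21


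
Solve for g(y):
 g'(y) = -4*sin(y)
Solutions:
 g(y) = C1 + 4*cos(y)


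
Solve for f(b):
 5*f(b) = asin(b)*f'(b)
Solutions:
 f(b) = C1*exp(5*Integral(1/asin(b), b))


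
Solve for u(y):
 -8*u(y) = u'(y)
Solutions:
 u(y) = C1*exp(-8*y)


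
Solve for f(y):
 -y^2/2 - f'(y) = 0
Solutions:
 f(y) = C1 - y^3/6


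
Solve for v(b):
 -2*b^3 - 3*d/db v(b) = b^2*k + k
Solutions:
 v(b) = C1 - b^4/6 - b^3*k/9 - b*k/3


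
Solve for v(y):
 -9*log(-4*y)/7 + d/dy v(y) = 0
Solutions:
 v(y) = C1 + 9*y*log(-y)/7 + 9*y*(-1 + 2*log(2))/7


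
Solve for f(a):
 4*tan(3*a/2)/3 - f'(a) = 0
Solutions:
 f(a) = C1 - 8*log(cos(3*a/2))/9


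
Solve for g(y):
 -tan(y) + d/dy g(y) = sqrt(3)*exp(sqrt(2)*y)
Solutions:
 g(y) = C1 + sqrt(6)*exp(sqrt(2)*y)/2 - log(cos(y))


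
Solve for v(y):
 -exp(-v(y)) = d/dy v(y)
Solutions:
 v(y) = log(C1 - y)


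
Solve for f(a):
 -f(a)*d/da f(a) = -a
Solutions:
 f(a) = -sqrt(C1 + a^2)
 f(a) = sqrt(C1 + a^2)


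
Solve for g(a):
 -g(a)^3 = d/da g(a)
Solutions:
 g(a) = -sqrt(2)*sqrt(-1/(C1 - a))/2
 g(a) = sqrt(2)*sqrt(-1/(C1 - a))/2


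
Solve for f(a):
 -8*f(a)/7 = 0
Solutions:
 f(a) = 0


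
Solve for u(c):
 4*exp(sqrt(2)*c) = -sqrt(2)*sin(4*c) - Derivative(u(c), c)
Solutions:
 u(c) = C1 - 2*sqrt(2)*exp(sqrt(2)*c) + sqrt(2)*cos(4*c)/4


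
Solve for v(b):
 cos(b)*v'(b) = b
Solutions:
 v(b) = C1 + Integral(b/cos(b), b)


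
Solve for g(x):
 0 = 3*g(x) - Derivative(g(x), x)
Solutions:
 g(x) = C1*exp(3*x)


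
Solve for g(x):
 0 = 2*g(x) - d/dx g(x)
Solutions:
 g(x) = C1*exp(2*x)


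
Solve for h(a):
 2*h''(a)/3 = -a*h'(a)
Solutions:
 h(a) = C1 + C2*erf(sqrt(3)*a/2)


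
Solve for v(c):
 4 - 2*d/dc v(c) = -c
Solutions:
 v(c) = C1 + c^2/4 + 2*c


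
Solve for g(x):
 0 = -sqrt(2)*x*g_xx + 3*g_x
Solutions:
 g(x) = C1 + C2*x^(1 + 3*sqrt(2)/2)


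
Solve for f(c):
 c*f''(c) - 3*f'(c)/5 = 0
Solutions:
 f(c) = C1 + C2*c^(8/5)


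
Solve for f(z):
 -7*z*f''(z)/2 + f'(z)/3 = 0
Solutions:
 f(z) = C1 + C2*z^(23/21)


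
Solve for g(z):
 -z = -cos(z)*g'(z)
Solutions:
 g(z) = C1 + Integral(z/cos(z), z)


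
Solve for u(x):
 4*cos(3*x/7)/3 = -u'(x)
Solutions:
 u(x) = C1 - 28*sin(3*x/7)/9


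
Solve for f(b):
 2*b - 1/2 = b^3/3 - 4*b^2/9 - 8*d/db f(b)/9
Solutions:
 f(b) = C1 + 3*b^4/32 - b^3/6 - 9*b^2/8 + 9*b/16


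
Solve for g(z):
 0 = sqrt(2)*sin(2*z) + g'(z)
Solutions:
 g(z) = C1 + sqrt(2)*cos(2*z)/2


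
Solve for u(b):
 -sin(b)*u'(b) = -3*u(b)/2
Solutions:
 u(b) = C1*(cos(b) - 1)^(3/4)/(cos(b) + 1)^(3/4)


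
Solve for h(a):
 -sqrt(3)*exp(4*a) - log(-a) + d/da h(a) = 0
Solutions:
 h(a) = C1 + a*log(-a) - a + sqrt(3)*exp(4*a)/4


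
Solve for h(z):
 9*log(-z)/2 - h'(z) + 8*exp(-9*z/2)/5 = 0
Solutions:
 h(z) = C1 + 9*z*log(-z)/2 - 9*z/2 - 16*exp(-9*z/2)/45


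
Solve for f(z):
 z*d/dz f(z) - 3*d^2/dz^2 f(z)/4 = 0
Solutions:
 f(z) = C1 + C2*erfi(sqrt(6)*z/3)


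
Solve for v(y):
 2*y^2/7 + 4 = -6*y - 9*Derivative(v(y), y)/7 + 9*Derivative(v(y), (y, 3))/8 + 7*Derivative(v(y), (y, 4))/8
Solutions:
 v(y) = C1 + C2*exp(-y*(3*3^(1/3)/(2*sqrt(154) + 25)^(1/3) + 6 + 3^(2/3)*(2*sqrt(154) + 25)^(1/3))/14)*sin(3*3^(1/6)*y*(-(2*sqrt(154) + 25)^(1/3) + 3^(2/3)/(2*sqrt(154) + 25)^(1/3))/14) + C3*exp(-y*(3*3^(1/3)/(2*sqrt(154) + 25)^(1/3) + 6 + 3^(2/3)*(2*sqrt(154) + 25)^(1/3))/14)*cos(3*3^(1/6)*y*(-(2*sqrt(154) + 25)^(1/3) + 3^(2/3)/(2*sqrt(154) + 25)^(1/3))/14) + C4*exp(y*(-3 + 3*3^(1/3)/(2*sqrt(154) + 25)^(1/3) + 3^(2/3)*(2*sqrt(154) + 25)^(1/3))/7) - 2*y^3/27 - 7*y^2/3 - 7*y/2


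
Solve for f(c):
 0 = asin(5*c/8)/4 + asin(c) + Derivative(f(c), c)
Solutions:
 f(c) = C1 - c*asin(5*c/8)/4 - c*asin(c) - sqrt(1 - c^2) - sqrt(64 - 25*c^2)/20


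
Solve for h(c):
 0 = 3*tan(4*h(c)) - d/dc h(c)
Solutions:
 h(c) = -asin(C1*exp(12*c))/4 + pi/4
 h(c) = asin(C1*exp(12*c))/4


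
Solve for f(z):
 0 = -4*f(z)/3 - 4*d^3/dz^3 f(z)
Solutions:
 f(z) = C3*exp(-3^(2/3)*z/3) + (C1*sin(3^(1/6)*z/2) + C2*cos(3^(1/6)*z/2))*exp(3^(2/3)*z/6)


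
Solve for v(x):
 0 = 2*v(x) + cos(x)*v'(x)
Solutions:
 v(x) = C1*(sin(x) - 1)/(sin(x) + 1)


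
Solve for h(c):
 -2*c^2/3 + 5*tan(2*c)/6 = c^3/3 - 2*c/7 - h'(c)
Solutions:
 h(c) = C1 + c^4/12 + 2*c^3/9 - c^2/7 + 5*log(cos(2*c))/12


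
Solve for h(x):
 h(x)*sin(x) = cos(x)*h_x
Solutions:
 h(x) = C1/cos(x)


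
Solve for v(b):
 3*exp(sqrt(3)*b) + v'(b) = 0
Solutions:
 v(b) = C1 - sqrt(3)*exp(sqrt(3)*b)


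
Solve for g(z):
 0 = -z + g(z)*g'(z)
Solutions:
 g(z) = -sqrt(C1 + z^2)
 g(z) = sqrt(C1 + z^2)


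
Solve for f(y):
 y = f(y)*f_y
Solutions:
 f(y) = -sqrt(C1 + y^2)
 f(y) = sqrt(C1 + y^2)


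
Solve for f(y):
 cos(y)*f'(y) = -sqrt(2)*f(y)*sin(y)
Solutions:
 f(y) = C1*cos(y)^(sqrt(2))


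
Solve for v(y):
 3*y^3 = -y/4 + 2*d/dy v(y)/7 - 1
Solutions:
 v(y) = C1 + 21*y^4/8 + 7*y^2/16 + 7*y/2


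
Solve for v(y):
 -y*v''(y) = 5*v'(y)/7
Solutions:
 v(y) = C1 + C2*y^(2/7)


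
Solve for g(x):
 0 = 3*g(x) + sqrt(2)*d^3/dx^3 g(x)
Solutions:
 g(x) = C3*exp(-2^(5/6)*3^(1/3)*x/2) + (C1*sin(6^(5/6)*x/4) + C2*cos(6^(5/6)*x/4))*exp(2^(5/6)*3^(1/3)*x/4)


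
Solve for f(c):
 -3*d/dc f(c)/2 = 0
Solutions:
 f(c) = C1


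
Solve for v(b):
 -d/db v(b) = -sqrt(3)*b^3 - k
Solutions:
 v(b) = C1 + sqrt(3)*b^4/4 + b*k


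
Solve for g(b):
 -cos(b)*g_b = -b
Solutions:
 g(b) = C1 + Integral(b/cos(b), b)


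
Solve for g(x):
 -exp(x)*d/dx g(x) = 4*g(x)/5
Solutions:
 g(x) = C1*exp(4*exp(-x)/5)


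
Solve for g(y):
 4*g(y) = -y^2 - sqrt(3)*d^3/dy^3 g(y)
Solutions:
 g(y) = C3*exp(-2^(2/3)*3^(5/6)*y/3) - y^2/4 + (C1*sin(2^(2/3)*3^(1/3)*y/2) + C2*cos(2^(2/3)*3^(1/3)*y/2))*exp(2^(2/3)*3^(5/6)*y/6)


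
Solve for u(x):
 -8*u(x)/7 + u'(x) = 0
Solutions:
 u(x) = C1*exp(8*x/7)


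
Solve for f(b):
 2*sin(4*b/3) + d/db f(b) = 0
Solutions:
 f(b) = C1 + 3*cos(4*b/3)/2
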